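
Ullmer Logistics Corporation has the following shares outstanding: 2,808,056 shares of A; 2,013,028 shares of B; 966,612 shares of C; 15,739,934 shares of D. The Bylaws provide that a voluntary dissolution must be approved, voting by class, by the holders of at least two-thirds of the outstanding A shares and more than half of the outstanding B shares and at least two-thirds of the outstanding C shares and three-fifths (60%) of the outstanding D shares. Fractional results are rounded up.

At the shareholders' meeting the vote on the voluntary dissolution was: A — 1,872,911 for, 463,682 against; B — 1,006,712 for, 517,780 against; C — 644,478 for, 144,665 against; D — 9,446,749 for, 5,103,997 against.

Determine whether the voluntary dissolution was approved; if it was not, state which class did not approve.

Approved — every class gave the required vote.

A: 2/3 of 2808056 = 1872037.33, rounded up to 1872038; 1,872,038 required, 1,872,911 in favor — approved.
B: a majority of 2013028 is 1006515; 1,006,515 required, 1,006,712 in favor — approved.
C: 2/3 of 966612 = 644408; 644,408 required, 644,478 in favor — approved.
D: 3/5 of 15739934 = 9443960.40, rounded up to 9443961; 9,443,961 required, 9,446,749 in favor — approved.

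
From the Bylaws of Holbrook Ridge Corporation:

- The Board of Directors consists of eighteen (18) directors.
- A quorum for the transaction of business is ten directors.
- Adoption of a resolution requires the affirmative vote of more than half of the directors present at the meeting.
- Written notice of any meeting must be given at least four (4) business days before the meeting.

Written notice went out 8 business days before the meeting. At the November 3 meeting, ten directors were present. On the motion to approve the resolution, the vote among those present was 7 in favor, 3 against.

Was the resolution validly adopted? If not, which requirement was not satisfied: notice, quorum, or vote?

Valid — all requirements satisfied.

Notice: 8 business days given; 4 required (8 ≥ 4). Satisfied.
Quorum: 10 present; quorum is 10. Satisfied.
Vote: the resolution requires a majority of the directors present (10). A majority of 10 is 6, so 6 affirmative votes are needed; 7 voted in favor. Satisfied.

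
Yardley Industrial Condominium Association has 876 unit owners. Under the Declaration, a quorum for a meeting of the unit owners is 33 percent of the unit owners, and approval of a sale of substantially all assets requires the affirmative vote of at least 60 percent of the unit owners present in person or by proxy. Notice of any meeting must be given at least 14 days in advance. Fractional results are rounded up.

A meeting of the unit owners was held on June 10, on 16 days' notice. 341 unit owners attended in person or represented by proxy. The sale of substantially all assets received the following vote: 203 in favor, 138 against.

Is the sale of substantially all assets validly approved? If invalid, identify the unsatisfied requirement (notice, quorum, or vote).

Invalid — vote requirement not satisfied.

Notice: 16 days given; 14 required. Satisfied.
Quorum: 33% of 876 = 289.08, rounded up to 290; 341 present. Satisfied.
Vote: requires three-fifths of those present (341); 3/5 of 341 = 204.60, rounded up to 205, so 205 needed; 203 in favor. Not satisfied.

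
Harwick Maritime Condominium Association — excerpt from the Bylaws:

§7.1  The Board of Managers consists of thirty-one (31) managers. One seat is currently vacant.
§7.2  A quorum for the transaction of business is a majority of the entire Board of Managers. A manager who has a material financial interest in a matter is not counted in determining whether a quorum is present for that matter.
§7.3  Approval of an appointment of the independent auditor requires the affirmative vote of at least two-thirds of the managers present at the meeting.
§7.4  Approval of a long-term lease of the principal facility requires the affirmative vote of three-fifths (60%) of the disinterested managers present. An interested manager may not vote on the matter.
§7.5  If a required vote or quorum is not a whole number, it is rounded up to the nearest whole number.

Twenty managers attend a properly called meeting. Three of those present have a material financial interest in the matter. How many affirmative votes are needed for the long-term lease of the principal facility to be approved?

11

The long-term lease of the principal facility requires three-fifths of the disinterested managers present (20 − 3 = 17).
3/5 of 17 = 10.20, rounded up to 11.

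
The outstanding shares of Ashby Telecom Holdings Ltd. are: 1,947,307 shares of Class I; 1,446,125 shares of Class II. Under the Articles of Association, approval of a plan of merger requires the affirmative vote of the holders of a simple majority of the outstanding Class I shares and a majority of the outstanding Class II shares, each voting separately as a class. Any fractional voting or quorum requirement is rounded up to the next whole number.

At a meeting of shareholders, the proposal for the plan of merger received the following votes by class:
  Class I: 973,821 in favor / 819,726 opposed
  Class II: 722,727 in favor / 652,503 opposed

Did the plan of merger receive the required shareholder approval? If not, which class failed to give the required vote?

Not approved — the Class II shares did not give the required vote.

Class I: a majority of 1947307 is 973654; 973,654 required, 973,821 in favor — approved.
Class II: a majority of 1446125 is 723063; 723,063 required, 722,727 in favor — not approved.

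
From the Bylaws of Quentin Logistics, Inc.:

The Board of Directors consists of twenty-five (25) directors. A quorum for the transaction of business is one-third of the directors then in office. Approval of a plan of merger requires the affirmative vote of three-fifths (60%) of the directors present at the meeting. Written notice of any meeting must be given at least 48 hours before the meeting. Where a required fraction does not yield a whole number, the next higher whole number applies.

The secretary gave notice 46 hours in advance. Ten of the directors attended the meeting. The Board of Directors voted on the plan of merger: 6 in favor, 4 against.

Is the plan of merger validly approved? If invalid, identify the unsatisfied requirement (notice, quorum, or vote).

Invalid — notice requirement not satisfied.

Notice: 46 hours given; 48 required (46 < 48). Not satisfied.
Quorum: 10 present; quorum is 9. Satisfied.
Vote: the plan of merger requires three-fifths of the directors present (10). 3/5 of 10 = 6, so 6 affirmative votes are needed; 6 voted in favor. Satisfied.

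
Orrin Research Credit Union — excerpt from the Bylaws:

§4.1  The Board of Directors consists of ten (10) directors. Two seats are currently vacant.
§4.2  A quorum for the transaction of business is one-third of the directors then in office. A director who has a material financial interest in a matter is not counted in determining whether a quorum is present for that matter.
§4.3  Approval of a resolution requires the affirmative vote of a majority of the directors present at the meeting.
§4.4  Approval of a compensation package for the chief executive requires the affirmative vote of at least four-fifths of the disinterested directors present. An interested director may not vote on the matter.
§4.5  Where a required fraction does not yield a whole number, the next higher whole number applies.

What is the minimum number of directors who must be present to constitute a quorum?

3

1/3 of 8 = 2.67, rounded up to 3.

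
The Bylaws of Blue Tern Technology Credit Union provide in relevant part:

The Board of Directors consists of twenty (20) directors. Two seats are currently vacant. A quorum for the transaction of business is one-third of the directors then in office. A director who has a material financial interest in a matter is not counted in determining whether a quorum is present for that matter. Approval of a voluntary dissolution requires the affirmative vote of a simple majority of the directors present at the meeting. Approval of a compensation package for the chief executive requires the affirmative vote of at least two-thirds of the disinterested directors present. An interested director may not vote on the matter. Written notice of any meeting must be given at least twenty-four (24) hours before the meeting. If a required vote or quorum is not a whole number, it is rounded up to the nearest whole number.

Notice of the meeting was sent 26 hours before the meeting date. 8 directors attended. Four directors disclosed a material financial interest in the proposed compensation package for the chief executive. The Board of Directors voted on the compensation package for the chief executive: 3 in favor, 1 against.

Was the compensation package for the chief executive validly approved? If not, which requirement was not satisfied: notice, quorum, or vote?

Invalid — quorum requirement not satisfied.

Notice: 26 hours given; 24 required (26 ≥ 24). Satisfied.
Quorum: 8 present, but the 4 interested directors do not count, leaving 4. Quorum is 6. Not satisfied.
Vote: the compensation package for the chief executive requires two-thirds of the disinterested directors present (8 − 4 = 4). 2/3 of 4 = 2.67, rounded up to 3, so 3 affirmative votes are needed; 3 voted in favor. Satisfied. (Moot — without a quorum no business can be validly transacted.)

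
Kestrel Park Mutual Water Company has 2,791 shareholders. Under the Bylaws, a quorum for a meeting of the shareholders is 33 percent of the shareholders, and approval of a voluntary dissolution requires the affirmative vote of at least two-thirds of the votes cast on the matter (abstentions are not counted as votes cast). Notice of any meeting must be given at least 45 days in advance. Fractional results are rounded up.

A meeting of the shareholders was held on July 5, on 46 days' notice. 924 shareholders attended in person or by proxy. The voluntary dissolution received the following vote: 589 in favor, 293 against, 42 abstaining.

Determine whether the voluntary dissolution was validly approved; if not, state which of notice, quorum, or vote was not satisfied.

Notice: 46 days given; 45 required. Satisfied.
Quorum: 33% of 2,791 = 921.03, rounded up to 922; 924 present. Satisfied.
Vote: requires two-thirds of the votes cast (924 − 42 abstaining = 882); 2/3 of 882 = 588, so 588 needed; 589 in favor. Satisfied.

Valid — all requirements satisfied.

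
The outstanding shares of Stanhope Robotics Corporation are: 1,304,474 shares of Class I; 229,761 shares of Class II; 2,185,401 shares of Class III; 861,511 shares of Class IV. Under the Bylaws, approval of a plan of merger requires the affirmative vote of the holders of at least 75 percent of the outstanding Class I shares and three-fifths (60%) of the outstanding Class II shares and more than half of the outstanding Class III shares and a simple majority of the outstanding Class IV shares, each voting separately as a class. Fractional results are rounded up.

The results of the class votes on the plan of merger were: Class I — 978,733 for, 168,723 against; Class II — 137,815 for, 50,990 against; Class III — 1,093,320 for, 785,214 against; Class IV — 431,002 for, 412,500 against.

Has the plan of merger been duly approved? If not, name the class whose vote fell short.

Not approved — the Class II shares did not give the required vote.

Class I: 3/4 of 1304474 = 978355.50, rounded up to 978356; 978,356 required, 978,733 in favor — approved.
Class II: 3/5 of 229761 = 137856.60, rounded up to 137857; 137,857 required, 137,815 in favor — not approved.
Class III: a majority of 2185401 is 1092701; 1,092,701 required, 1,093,320 in favor — approved.
Class IV: a majority of 861511 is 430756; 430,756 required, 431,002 in favor — approved.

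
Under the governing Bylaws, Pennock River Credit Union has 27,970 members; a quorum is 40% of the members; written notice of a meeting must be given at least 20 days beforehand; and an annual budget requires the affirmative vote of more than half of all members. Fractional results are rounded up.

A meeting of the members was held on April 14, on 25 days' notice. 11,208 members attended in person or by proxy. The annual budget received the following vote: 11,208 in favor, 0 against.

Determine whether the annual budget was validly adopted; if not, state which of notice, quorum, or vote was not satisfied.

Notice: 25 days given; 20 required. Satisfied.
Quorum: 40% of 27,970 = 11,188; 11,208 present. Satisfied.
Vote: requires a majority of all members (27,970); a majority of 27970 is 13986, so 13,986 needed; 11,208 in favor. Not satisfied.

Invalid — vote requirement not satisfied.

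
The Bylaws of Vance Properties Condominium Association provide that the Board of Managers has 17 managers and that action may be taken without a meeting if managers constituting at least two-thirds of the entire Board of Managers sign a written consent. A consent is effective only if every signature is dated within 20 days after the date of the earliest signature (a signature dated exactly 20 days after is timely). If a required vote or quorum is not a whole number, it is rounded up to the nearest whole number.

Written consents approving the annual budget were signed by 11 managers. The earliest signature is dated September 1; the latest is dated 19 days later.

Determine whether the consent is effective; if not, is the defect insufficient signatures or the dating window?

Signatures required: at least two-thirds of 17 — 2/3 of 17 = 11.33, rounded up to 12, so 12 needed; 11 signed. Insufficient.
Dating window: the latest signature is 19 days after the earliest; the limit is 20 days. Within the window.

Not effective — insufficient signatures.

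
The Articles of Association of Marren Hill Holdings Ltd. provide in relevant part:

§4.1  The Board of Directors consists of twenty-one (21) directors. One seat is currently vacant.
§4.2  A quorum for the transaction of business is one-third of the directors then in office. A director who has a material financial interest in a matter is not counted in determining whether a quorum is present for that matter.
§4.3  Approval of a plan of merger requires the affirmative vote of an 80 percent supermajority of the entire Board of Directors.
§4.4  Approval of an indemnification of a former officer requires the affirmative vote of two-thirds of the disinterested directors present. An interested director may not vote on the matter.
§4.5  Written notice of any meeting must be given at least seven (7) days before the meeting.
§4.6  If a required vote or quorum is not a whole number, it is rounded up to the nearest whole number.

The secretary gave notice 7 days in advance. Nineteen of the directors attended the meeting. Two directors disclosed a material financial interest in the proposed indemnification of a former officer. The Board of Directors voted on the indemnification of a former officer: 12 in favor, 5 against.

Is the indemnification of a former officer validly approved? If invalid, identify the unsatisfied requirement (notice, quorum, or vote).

Valid — all requirements satisfied.

Notice: 7 days given; 7 required (7 ≥ 7). Satisfied.
Quorum: 19 present, but the 2 interested directors do not count, leaving 17. Quorum is 7. Satisfied.
Vote: the indemnification of a former officer requires two-thirds of the disinterested directors present (19 − 2 = 17). 2/3 of 17 = 11.33, rounded up to 12, so 12 affirmative votes are needed; 12 voted in favor. Satisfied.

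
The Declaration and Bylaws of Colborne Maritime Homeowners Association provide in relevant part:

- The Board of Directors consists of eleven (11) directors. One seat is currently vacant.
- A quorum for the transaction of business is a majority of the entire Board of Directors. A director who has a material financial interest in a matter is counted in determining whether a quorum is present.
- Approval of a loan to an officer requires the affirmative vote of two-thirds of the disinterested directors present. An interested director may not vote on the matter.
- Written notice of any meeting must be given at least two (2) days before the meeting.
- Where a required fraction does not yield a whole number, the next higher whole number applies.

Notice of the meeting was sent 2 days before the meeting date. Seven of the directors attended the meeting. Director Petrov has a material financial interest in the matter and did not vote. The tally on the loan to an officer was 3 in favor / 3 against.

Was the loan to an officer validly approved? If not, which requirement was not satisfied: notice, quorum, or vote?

Notice: 2 days given; 2 required (2 ≥ 2). Satisfied.
Quorum: 7 present (interested directors count toward quorum); quorum is 6. Satisfied.
Vote: the loan to an officer requires two-thirds of the disinterested directors present (7 − 1 = 6). 2/3 of 6 = 4, so 4 affirmative votes are needed; 3 voted in favor. Not satisfied.

Invalid — vote requirement not satisfied.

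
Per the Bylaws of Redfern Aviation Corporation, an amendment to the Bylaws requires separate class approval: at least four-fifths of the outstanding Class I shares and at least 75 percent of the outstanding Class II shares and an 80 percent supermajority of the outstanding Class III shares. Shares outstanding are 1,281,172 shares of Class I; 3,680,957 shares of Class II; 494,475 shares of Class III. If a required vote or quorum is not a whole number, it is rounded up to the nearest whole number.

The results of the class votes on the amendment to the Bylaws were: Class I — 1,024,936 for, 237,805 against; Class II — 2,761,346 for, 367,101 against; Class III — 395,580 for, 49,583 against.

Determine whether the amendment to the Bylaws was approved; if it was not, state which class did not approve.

Class I: 4/5 of 1281172 = 1024937.60, rounded up to 1024938; 1,024,938 required, 1,024,936 in favor — not approved.
Class II: 3/4 of 3680957 = 2760717.75, rounded up to 2760718; 2,760,718 required, 2,761,346 in favor — approved.
Class III: 4/5 of 494475 = 395580; 395,580 required, 395,580 in favor — approved.

Not approved — the Class I shares did not give the required vote.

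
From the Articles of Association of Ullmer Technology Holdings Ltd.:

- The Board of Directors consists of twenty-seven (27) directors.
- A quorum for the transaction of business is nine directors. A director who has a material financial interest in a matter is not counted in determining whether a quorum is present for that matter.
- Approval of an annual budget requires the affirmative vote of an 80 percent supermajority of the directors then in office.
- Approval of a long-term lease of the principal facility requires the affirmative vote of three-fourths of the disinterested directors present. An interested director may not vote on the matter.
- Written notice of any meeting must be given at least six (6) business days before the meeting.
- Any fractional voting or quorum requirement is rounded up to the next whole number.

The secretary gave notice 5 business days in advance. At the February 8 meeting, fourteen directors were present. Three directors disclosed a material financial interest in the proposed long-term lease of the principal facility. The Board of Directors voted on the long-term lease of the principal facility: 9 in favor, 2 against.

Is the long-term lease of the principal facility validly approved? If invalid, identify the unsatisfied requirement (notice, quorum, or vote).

Invalid — notice requirement not satisfied.

Notice: 5 business days given; 6 required (5 < 6). Not satisfied.
Quorum: 14 present, but the 3 interested directors do not count, leaving 11. Quorum is 9. Satisfied.
Vote: the long-term lease of the principal facility requires three-fourths of the disinterested directors present (14 − 3 = 11). 3/4 of 11 = 8.25, rounded up to 9, so 9 affirmative votes are needed; 9 voted in favor. Satisfied.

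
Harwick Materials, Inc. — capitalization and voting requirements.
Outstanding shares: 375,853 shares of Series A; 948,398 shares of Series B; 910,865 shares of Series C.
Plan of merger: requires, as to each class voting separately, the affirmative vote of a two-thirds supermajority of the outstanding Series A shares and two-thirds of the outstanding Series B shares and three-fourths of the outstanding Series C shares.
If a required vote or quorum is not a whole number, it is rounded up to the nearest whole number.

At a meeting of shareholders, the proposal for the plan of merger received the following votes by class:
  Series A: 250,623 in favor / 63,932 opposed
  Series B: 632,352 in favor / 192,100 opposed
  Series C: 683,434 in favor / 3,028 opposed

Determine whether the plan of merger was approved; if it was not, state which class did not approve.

Series A: 2/3 of 375853 = 250568.67, rounded up to 250569; 250,569 required, 250,623 in favor — approved.
Series B: 2/3 of 948398 = 632265.33, rounded up to 632266; 632,266 required, 632,352 in favor — approved.
Series C: 3/4 of 910865 = 683148.75, rounded up to 683149; 683,149 required, 683,434 in favor — approved.

Approved — every class gave the required vote.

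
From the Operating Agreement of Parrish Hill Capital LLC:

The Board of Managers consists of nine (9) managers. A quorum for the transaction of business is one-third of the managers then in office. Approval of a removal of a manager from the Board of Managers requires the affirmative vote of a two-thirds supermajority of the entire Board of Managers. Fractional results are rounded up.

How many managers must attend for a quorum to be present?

1/3 of 9 = 3.

3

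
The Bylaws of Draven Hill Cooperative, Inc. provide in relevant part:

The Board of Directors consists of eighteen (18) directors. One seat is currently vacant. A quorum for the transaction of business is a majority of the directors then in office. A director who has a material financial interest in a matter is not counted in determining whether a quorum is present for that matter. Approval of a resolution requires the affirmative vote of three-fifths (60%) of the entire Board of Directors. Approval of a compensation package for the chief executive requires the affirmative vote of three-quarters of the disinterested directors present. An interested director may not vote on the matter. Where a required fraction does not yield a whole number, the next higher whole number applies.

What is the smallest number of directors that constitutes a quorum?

9

A majority of 17 is 9.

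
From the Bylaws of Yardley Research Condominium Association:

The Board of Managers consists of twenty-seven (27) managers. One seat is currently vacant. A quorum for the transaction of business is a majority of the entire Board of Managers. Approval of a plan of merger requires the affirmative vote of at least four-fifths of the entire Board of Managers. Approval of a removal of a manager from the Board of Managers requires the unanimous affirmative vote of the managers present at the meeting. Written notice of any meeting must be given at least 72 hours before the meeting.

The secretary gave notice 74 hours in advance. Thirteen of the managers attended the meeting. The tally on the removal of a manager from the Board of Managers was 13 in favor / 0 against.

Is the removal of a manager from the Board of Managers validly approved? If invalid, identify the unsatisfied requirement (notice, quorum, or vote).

Invalid — quorum requirement not satisfied.

Notice: 74 hours given; 72 required (74 ≥ 72). Satisfied.
Quorum: 13 present; quorum is 14. Not satisfied.
Vote: the removal of a manager from the Board of Managers requires the unanimous vote of the managers present (13). Unanimous means all 13, so 13 affirmative votes are needed; 13 voted in favor. Satisfied. (Moot — without a quorum no business can be validly transacted.)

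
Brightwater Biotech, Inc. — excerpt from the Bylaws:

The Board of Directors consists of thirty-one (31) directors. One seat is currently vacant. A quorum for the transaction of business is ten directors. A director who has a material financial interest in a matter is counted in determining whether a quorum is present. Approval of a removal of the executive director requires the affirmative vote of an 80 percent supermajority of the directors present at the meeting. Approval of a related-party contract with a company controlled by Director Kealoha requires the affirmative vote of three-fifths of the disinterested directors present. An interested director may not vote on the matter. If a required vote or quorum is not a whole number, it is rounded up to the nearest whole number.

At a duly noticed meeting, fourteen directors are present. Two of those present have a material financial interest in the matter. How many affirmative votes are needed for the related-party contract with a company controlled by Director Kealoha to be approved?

8

The related-party contract with a company controlled by Director Kealoha requires three-fifths of the disinterested directors present (14 − 2 = 12).
3/5 of 12 = 7.20, rounded up to 8.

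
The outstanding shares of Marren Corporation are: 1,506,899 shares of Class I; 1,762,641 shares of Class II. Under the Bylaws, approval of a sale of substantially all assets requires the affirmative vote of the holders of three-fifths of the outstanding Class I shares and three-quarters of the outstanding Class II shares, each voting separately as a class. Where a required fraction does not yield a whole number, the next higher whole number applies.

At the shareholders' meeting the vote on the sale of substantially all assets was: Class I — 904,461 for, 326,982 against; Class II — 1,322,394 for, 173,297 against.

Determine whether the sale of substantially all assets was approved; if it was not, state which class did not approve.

Class I: 3/5 of 1506899 = 904139.40, rounded up to 904140; 904,140 required, 904,461 in favor — approved.
Class II: 3/4 of 1762641 = 1321980.75, rounded up to 1321981; 1,321,981 required, 1,322,394 in favor — approved.

Approved — every class gave the required vote.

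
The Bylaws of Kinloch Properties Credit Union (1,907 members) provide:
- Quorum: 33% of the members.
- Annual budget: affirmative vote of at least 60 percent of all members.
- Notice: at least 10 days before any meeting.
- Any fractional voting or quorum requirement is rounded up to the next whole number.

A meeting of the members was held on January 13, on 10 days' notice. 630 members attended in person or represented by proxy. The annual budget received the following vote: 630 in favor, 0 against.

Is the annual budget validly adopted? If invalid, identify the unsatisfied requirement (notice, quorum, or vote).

Notice: 10 days given; 10 required. Satisfied.
Quorum: 33% of 1,907 = 629.31, rounded up to 630; 630 present. Satisfied.
Vote: requires three-fifths of all members (1,907); 3/5 of 1907 = 1144.20, rounded up to 1145, so 1,145 needed; 630 in favor. Not satisfied.

Invalid — vote requirement not satisfied.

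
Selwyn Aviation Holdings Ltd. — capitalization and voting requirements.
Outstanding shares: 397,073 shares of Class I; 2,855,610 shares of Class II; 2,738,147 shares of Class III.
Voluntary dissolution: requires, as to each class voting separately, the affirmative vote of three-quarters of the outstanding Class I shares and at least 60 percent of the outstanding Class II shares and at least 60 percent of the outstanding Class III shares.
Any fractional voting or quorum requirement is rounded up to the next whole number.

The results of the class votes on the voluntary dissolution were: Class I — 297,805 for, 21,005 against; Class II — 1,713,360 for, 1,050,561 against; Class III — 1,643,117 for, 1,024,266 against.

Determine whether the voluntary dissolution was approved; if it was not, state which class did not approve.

Not approved — the Class II shares did not give the required vote.

Class I: 3/4 of 397073 = 297804.75, rounded up to 297805; 297,805 required, 297,805 in favor — approved.
Class II: 3/5 of 2855610 = 1713366; 1,713,366 required, 1,713,360 in favor — not approved.
Class III: 3/5 of 2738147 = 1642888.20, rounded up to 1642889; 1,642,889 required, 1,643,117 in favor — approved.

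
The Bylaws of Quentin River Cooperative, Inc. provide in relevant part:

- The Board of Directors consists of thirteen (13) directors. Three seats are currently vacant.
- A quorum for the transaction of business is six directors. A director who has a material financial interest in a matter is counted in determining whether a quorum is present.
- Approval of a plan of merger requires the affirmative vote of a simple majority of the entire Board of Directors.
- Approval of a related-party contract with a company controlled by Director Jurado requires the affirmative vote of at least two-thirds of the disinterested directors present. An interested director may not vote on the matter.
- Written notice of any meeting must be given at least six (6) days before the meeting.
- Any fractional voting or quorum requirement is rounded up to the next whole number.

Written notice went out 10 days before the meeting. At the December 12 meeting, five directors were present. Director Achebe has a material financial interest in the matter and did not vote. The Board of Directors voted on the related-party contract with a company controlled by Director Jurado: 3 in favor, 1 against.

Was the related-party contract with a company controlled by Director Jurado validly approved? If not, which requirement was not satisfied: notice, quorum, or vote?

Notice: 10 days given; 6 required (10 ≥ 6). Satisfied.
Quorum: 5 present (interested directors count toward quorum); quorum is 6. Not satisfied.
Vote: the related-party contract with a company controlled by Director Jurado requires two-thirds of the disinterested directors present (5 − 1 = 4). 2/3 of 4 = 2.67, rounded up to 3, so 3 affirmative votes are needed; 3 voted in favor. Satisfied. (Moot — without a quorum no business can be validly transacted.)

Invalid — quorum requirement not satisfied.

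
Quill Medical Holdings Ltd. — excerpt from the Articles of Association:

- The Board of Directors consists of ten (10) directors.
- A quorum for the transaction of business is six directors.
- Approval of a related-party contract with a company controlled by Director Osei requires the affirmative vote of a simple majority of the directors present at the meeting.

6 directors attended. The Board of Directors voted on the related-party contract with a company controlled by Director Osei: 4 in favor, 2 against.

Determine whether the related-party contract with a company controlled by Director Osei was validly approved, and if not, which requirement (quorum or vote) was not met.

Quorum: 6 present; quorum is 6. Satisfied.
Vote: the related-party contract with a company controlled by Director Osei requires a majority of the directors present (6). A majority of 6 is 4, so 4 affirmative votes are needed; 4 voted in favor. Satisfied.

Valid — all requirements satisfied.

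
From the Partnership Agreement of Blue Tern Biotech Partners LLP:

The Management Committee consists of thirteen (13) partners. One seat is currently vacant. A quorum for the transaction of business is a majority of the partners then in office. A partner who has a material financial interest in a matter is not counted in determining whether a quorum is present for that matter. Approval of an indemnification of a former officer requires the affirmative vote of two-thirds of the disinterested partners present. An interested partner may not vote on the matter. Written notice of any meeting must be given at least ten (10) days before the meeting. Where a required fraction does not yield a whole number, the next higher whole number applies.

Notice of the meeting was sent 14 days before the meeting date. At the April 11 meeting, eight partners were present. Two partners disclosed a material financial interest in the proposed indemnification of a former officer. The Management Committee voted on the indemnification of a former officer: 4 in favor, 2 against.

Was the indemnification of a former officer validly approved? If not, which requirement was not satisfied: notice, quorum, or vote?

Notice: 14 days given; 10 required (14 ≥ 10). Satisfied.
Quorum: 8 present, but the 2 interested partners do not count, leaving 6. Quorum is 7. Not satisfied.
Vote: the indemnification of a former officer requires two-thirds of the disinterested partners present (8 − 2 = 6). 2/3 of 6 = 4, so 4 affirmative votes are needed; 4 voted in favor. Satisfied. (Moot — without a quorum no business can be validly transacted.)

Invalid — quorum requirement not satisfied.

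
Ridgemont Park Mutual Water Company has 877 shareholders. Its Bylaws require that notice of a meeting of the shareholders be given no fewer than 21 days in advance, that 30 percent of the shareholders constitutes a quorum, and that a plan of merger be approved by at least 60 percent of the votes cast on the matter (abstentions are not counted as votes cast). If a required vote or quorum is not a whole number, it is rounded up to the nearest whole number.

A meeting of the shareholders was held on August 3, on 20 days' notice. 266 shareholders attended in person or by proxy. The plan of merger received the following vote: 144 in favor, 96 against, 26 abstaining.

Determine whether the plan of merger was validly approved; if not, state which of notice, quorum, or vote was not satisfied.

Notice: 20 days given; 21 required. Not satisfied.
Quorum: 30% of 877 = 263.10, rounded up to 264; 266 present. Satisfied.
Vote: requires three-fifths of the votes cast (266 − 26 abstaining = 240); 3/5 of 240 = 144, so 144 needed; 144 in favor. Satisfied.

Invalid — notice requirement not satisfied.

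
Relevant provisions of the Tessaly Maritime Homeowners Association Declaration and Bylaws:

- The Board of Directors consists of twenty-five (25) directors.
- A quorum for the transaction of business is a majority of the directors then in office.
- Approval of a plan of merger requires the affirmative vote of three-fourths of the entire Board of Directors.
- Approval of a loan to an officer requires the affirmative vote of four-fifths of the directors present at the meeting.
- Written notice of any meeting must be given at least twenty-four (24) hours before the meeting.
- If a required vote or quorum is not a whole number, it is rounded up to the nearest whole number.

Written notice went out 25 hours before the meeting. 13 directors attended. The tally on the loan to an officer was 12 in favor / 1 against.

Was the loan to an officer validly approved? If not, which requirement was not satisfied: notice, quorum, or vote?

Notice: 25 hours given; 24 required (25 ≥ 24). Satisfied.
Quorum: 13 present; quorum is 13. Satisfied.
Vote: the loan to an officer requires four-fifths of the directors present (13). 4/5 of 13 = 10.40, rounded up to 11, so 11 affirmative votes are needed; 12 voted in favor. Satisfied.

Valid — all requirements satisfied.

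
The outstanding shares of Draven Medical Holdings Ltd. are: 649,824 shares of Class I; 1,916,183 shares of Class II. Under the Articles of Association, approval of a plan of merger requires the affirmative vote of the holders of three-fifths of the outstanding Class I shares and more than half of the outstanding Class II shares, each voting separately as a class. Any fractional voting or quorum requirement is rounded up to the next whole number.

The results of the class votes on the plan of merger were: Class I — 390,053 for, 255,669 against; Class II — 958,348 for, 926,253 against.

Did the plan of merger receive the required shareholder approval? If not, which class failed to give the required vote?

Approved — every class gave the required vote.

Class I: 3/5 of 649824 = 389894.40, rounded up to 389895; 389,895 required, 390,053 in favor — approved.
Class II: a majority of 1916183 is 958092; 958,092 required, 958,348 in favor — approved.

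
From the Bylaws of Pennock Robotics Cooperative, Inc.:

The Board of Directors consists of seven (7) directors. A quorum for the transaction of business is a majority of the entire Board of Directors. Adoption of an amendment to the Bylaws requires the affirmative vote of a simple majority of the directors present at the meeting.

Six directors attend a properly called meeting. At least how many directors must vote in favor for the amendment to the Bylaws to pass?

The amendment to the Bylaws requires a majority of the directors present (6).
A majority of 6 is 4.

4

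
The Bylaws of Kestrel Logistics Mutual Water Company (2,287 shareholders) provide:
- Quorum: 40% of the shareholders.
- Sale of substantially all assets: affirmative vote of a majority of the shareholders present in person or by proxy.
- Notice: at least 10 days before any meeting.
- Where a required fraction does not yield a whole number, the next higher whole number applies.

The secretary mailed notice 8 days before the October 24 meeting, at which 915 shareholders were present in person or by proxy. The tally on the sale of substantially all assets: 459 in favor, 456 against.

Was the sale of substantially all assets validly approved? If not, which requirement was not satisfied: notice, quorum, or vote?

Invalid — notice requirement not satisfied.

Notice: 8 days given; 10 required. Not satisfied.
Quorum: 40% of 2,287 = 914.80, rounded up to 915; 915 present. Satisfied.
Vote: requires a majority of those present (915); a majority of 915 is 458, so 458 needed; 459 in favor. Satisfied.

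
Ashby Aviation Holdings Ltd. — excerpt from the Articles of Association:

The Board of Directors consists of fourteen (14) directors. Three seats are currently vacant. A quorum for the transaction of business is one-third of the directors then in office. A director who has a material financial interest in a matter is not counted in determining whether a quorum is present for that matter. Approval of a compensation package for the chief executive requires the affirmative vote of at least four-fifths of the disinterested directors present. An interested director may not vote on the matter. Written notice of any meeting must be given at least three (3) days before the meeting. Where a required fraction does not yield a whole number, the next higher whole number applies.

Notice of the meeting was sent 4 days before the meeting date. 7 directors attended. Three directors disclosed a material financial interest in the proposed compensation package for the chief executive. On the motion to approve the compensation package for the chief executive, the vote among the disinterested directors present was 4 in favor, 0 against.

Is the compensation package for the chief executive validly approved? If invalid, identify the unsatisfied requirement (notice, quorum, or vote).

Notice: 4 days given; 3 required (4 ≥ 3). Satisfied.
Quorum: 7 present, but the 3 interested directors do not count, leaving 4. Quorum is 4. Satisfied.
Vote: the compensation package for the chief executive requires four-fifths of the disinterested directors present (7 − 3 = 4). 4/5 of 4 = 3.20, rounded up to 4, so 4 affirmative votes are needed; 4 voted in favor. Satisfied.

Valid — all requirements satisfied.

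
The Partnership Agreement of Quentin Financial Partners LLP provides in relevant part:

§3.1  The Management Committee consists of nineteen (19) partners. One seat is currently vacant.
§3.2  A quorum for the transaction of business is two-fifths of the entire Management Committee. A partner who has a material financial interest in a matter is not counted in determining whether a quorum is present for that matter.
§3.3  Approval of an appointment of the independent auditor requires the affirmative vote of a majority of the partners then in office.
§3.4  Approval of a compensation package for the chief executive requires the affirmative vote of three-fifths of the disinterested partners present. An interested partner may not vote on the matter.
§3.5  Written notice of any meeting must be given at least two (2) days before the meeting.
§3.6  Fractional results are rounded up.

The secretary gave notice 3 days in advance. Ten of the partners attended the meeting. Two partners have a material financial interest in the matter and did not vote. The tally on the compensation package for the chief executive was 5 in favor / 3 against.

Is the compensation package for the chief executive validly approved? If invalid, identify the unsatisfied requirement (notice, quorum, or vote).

Valid — all requirements satisfied.

Notice: 3 days given; 2 required (3 ≥ 2). Satisfied.
Quorum: 10 present, but the 2 interested partners do not count, leaving 8. Quorum is 8. Satisfied.
Vote: the compensation package for the chief executive requires three-fifths of the disinterested partners present (10 − 2 = 8). 3/5 of 8 = 4.80, rounded up to 5, so 5 affirmative votes are needed; 5 voted in favor. Satisfied.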